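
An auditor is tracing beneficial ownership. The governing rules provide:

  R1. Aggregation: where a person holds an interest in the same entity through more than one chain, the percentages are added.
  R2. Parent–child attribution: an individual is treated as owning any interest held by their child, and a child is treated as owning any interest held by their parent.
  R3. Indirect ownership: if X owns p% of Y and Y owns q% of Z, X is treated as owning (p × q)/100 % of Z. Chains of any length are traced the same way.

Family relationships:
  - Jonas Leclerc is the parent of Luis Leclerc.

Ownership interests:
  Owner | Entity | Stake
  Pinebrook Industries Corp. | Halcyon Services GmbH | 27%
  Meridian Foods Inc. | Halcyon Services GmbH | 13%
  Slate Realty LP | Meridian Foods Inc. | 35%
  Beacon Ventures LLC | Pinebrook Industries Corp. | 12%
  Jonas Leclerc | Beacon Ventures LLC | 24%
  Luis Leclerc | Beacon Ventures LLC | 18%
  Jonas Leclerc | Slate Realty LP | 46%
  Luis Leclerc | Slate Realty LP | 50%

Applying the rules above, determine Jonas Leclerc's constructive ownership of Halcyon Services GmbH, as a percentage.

By parent–child attribution (R2), Jonas Leclerc is treated as also owning Luis Leclerc's interest in Slate Realty LP, giving 46% + 50% = 96%.
By parent–child attribution (R2), Jonas Leclerc is treated as also owning Luis Leclerc's interest in Beacon Ventures LLC, giving 24% + 18% = 42%.
Chain via Slate Realty LP → Meridian Foods Inc. (R3): 96% × 35% × 13% = 4.368% of Halcyon Services GmbH.
Chain via Beacon Ventures LLC → Pinebrook Industries Corp. (R3): 42% × 12% × 27% = 1.3608% of Halcyon Services GmbH.
Aggregating (R1): 4.368% + 1.3608% = 5.7288%.

5.7288%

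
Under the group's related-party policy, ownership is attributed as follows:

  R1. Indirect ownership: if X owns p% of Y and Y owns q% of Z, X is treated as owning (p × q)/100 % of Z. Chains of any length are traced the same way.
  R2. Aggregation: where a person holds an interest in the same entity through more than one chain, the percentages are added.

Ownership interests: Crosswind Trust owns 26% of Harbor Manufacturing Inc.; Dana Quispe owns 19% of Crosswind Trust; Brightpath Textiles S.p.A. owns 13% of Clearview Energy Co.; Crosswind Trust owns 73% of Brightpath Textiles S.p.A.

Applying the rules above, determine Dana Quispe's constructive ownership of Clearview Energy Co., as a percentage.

Chain via Crosswind Trust → Brightpath Textiles S.p.A. (R1): 19% × 73% × 13% = 1.8031% of Clearview Energy Co.

1.8031%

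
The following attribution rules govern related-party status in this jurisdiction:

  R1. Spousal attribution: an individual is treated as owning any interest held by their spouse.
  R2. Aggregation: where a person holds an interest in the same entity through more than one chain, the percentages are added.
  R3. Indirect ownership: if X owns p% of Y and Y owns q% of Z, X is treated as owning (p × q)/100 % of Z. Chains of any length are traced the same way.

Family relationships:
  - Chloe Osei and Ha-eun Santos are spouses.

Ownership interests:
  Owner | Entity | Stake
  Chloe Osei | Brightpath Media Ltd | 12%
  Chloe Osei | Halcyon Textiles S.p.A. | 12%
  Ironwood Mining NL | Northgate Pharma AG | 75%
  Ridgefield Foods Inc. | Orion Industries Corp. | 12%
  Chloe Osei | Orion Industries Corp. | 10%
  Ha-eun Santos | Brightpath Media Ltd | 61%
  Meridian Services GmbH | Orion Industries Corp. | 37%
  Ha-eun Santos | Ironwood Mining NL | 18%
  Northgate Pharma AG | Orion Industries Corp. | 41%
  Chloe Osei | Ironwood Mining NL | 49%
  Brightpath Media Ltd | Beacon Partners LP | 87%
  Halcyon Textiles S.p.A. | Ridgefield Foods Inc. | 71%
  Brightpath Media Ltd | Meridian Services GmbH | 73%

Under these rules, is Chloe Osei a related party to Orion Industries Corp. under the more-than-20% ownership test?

By spousal attribution (R1), Chloe Osei is treated as also owning Ha-eun Santos's interest in Ironwood Mining NL, giving 49% + 18% = 67%.
By spousal attribution (R1), Chloe Osei is treated as also owning Ha-eun Santos's interest in Brightpath Media Ltd, giving 12% + 61% = 73%.
Chain via Ironwood Mining NL → Northgate Pharma AG (R3): 67% × 75% × 41% = 20.6025% of Orion Industries Corp.
Chain via Halcyon Textiles S.p.A. → Ridgefield Foods Inc. (R3): 12% × 71% × 12% = 1.0224% of Orion Industries Corp.
Chain via Brightpath Media Ltd → Meridian Services GmbH (R3): 73% × 73% × 37% = 19.7173% of Orion Industries Corp.
Direct interest in Orion Industries Corp: 10%.
Aggregating (R2): 20.6025% + 1.0224% + 19.7173% + 10% = 51.3422%.
51.3422% exceeds the 20% threshold, so Chloe is a related party to Orion Industries Corp.

Yes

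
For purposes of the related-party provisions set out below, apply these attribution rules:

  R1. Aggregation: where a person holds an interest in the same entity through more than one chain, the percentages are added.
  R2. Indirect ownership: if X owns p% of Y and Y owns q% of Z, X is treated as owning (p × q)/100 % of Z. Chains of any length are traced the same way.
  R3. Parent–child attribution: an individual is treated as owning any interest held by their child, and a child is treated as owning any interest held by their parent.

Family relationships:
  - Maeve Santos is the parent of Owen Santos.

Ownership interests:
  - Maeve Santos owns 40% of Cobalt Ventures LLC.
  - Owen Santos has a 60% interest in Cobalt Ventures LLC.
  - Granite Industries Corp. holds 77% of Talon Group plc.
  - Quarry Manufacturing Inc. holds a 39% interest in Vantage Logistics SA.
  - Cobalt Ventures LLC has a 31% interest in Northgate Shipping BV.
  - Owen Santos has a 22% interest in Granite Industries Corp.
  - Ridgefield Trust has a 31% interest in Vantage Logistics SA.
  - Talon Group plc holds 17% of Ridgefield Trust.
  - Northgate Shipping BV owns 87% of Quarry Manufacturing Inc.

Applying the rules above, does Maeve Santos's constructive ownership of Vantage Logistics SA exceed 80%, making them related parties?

No

By parent–child attribution (R3), Maeve Santos is treated as also owning Owen Santos's interest in Cobalt Ventures LLC, giving 40% + 60% = 100%.
By parent–child attribution (R3), Maeve Santos is treated as owning Owen Santos's 22% interest in Granite Industries Corp.
Chain via Cobalt Ventures LLC → Northgate Shipping BV → Quarry Manufacturing Inc. (R2): 100% × 31% × 87% × 39% = 10.5183% of Vantage Logistics SA.
Chain via Granite Industries Corp. → Talon Group plc → Ridgefield Trust (R2): 22% × 77% × 17% × 31% = 0.892738% of Vantage Logistics SA.
Aggregating (R1): 10.5183% + 0.892738% = 11.411038%.
11.411038% does not exceed the 80% threshold, so Maeve is not a related party to Vantage Logistics SA.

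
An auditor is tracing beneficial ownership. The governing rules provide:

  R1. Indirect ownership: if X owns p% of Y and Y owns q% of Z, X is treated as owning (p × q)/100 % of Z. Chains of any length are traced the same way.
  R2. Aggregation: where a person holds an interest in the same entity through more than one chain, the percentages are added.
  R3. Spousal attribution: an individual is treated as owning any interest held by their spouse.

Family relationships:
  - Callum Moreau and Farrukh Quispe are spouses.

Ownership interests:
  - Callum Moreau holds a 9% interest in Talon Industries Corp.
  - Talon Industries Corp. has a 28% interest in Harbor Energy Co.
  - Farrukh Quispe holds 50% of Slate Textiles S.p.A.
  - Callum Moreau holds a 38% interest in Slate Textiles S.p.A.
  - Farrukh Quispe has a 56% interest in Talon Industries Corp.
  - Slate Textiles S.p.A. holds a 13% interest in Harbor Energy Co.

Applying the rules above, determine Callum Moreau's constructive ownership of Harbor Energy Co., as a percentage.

29.64%

By spousal attribution (R3), Callum Moreau is treated as also owning Farrukh Quispe's interest in Slate Textiles S.p.A, giving 38% + 50% = 88%.
By spousal attribution (R3), Callum Moreau is treated as also owning Farrukh Quispe's interest in Talon Industries Corp, giving 9% + 56% = 65%.
Chain via Slate Textiles S.p.A. (R1): 88% × 13% = 11.44% of Harbor Energy Co.
Chain via Talon Industries Corp. (R1): 65% × 28% = 18.2% of Harbor Energy Co.
Aggregating (R2): 11.44% + 18.2% = 29.64%.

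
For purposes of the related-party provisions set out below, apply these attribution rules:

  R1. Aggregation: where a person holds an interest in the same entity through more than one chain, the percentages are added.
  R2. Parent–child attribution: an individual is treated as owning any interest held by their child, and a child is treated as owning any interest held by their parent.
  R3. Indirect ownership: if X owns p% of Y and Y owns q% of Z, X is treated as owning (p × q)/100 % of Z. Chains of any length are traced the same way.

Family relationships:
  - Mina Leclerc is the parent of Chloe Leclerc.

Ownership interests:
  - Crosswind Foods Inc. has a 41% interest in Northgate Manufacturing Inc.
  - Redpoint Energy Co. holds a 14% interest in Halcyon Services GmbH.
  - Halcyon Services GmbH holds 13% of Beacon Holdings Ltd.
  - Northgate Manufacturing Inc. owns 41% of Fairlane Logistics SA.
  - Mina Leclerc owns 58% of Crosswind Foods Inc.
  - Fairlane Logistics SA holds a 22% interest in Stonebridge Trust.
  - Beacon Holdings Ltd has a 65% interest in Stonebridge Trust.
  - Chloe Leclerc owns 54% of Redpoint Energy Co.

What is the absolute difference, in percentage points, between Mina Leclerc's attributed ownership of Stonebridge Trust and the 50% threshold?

By parent–child attribution (R2), Mina Leclerc is treated as owning Chloe Leclerc's 54% interest in Redpoint Energy Co.
Chain via Crosswind Foods Inc. → Northgate Manufacturing Inc. → Fairlane Logistics SA (R3): 58% × 41% × 41% × 22% = 2.144956% of Stonebridge Trust.
Chain via Redpoint Energy Co. → Halcyon Services GmbH → Beacon Holdings Ltd (R3): 54% × 14% × 13% × 65% = 0.63882% of Stonebridge Trust.
Aggregating (R1): 2.144956% + 0.63882% = 2.783776%.
2.783776% falls short of the 50% threshold by 47.216224 percentage points.

47.216224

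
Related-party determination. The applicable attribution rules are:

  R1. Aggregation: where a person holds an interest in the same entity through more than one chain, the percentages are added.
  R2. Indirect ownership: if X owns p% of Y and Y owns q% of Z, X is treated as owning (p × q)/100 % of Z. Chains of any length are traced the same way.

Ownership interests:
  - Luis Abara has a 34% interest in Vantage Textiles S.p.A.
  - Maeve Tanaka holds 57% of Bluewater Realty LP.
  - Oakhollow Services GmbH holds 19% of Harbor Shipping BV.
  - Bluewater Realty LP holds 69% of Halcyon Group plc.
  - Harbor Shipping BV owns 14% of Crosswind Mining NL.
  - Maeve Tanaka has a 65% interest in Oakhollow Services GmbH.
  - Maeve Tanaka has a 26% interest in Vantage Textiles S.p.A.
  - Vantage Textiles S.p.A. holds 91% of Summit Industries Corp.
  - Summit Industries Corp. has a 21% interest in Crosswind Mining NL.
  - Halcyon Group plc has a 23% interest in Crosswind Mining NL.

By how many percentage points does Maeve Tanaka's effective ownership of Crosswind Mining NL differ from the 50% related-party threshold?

Chain via Oakhollow Services GmbH → Harbor Shipping BV (R2): 65% × 19% × 14% = 1.729% of Crosswind Mining NL.
Chain via Vantage Textiles S.p.A. → Summit Industries Corp. (R2): 26% × 91% × 21% = 4.9686% of Crosswind Mining NL.
Chain via Bluewater Realty LP → Halcyon Group plc (R2): 57% × 69% × 23% = 9.0459% of Crosswind Mining NL.
Aggregating (R1): 1.729% + 4.9686% + 9.0459% = 15.7435%.
15.7435% falls short of the 50% threshold by 34.2565 percentage points.

34.2565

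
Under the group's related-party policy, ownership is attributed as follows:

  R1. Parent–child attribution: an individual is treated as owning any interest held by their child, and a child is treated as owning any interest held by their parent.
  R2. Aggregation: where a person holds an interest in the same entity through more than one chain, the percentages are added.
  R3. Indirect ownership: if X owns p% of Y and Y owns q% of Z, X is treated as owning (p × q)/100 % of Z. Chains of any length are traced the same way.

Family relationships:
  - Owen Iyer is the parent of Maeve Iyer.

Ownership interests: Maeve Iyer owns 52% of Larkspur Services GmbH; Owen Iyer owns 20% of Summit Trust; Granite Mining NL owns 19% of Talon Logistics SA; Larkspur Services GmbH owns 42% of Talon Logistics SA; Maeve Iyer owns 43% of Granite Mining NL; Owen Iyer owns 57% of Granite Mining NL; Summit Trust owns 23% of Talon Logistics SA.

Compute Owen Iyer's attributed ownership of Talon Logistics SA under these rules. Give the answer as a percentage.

By parent–child attribution (R1), Owen Iyer is treated as also owning Maeve Iyer's interest in Granite Mining NL, giving 57% + 43% = 100%.
By parent–child attribution (R1), Owen Iyer is treated as owning Maeve Iyer's 52% interest in Larkspur Services GmbH.
Chain via Summit Trust (R3): 20% × 23% = 4.6% of Talon Logistics SA.
Chain via Granite Mining NL (R3): 100% × 19% = 19% of Talon Logistics SA.
Chain via Larkspur Services GmbH (R3): 52% × 42% = 21.84% of Talon Logistics SA.
Aggregating (R2): 4.6% + 19% + 21.84% = 45.44%.

45.44%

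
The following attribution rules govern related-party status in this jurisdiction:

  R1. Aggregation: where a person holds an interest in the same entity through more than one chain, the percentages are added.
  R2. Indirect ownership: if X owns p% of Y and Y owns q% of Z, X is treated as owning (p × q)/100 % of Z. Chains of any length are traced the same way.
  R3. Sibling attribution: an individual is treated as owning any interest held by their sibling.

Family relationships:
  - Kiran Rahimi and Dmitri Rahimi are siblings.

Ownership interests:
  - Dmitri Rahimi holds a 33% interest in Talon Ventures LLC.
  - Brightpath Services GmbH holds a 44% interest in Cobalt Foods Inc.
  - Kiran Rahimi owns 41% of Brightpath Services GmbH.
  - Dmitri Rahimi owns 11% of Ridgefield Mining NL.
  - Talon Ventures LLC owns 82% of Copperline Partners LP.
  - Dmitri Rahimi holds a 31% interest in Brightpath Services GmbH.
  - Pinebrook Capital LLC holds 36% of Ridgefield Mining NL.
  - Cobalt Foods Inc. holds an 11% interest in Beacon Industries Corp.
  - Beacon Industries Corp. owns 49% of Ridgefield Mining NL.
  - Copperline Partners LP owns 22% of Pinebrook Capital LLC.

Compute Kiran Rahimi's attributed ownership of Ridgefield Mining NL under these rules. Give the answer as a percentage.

By sibling attribution (R3), Kiran Rahimi is treated as also owning Dmitri Rahimi's interest in Brightpath Services GmbH, giving 41% + 31% = 72%.
By sibling attribution (R3), Kiran Rahimi is treated as owning Dmitri Rahimi's 33% interest in Talon Ventures LLC.
By sibling attribution (R3), Kiran Rahimi is treated as owning Dmitri Rahimi's 11% interest in Ridgefield Mining NL.
Chain via Brightpath Services GmbH → Cobalt Foods Inc. → Beacon Industries Corp. (R2): 72% × 44% × 11% × 49% = 1.707552% of Ridgefield Mining NL.
Chain via Talon Ventures LLC → Copperline Partners LP → Pinebrook Capital LLC (R2): 33% × 82% × 22% × 36% = 2.143152% of Ridgefield Mining NL.
Direct interest in Ridgefield Mining NL: 11%.
Aggregating (R1): 1.707552% + 2.143152% + 11% = 14.850704%.

14.850704%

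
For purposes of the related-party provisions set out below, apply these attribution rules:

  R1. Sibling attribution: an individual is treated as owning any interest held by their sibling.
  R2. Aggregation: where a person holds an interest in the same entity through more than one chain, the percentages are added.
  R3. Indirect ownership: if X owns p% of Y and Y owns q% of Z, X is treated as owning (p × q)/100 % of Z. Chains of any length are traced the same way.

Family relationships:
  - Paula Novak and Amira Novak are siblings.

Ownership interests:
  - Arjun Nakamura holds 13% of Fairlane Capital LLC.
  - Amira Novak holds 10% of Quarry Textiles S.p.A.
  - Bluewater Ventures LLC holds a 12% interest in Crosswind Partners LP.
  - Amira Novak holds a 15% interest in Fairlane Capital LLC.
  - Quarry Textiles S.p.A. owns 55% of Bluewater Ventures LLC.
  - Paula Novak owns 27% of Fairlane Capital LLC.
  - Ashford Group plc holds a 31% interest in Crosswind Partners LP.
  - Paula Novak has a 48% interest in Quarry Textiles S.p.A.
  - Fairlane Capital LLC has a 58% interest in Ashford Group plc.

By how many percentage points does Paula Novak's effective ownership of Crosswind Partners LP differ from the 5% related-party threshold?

6.3796

By sibling attribution (R1), Paula Novak is treated as also owning Amira Novak's interest in Fairlane Capital LLC, giving 27% + 15% = 42%.
By sibling attribution (R1), Paula Novak is treated as also owning Amira Novak's interest in Quarry Textiles S.p.A, giving 48% + 10% = 58%.
Chain via Fairlane Capital LLC → Ashford Group plc (R3): 42% × 58% × 31% = 7.5516% of Crosswind Partners LP.
Chain via Quarry Textiles S.p.A. → Bluewater Ventures LLC (R3): 58% × 55% × 12% = 3.828% of Crosswind Partners LP.
Aggregating (R2): 7.5516% + 3.828% = 11.3796%.
11.3796% exceeds the 5% threshold by 6.3796 percentage points.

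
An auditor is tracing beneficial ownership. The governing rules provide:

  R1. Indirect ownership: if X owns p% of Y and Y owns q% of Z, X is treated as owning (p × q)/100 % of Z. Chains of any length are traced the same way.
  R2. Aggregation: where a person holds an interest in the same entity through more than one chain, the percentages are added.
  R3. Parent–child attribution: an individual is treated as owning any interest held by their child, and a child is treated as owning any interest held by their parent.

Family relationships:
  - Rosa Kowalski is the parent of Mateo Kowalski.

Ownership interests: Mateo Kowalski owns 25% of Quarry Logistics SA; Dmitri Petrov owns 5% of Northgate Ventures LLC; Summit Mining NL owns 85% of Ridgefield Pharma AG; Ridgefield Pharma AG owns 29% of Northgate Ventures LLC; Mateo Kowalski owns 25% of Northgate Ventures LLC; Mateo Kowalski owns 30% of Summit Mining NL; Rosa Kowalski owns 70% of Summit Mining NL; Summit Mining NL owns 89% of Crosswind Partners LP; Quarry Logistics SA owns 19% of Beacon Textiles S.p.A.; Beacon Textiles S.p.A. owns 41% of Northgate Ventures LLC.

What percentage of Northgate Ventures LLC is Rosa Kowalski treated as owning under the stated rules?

51.5975%

By parent–child attribution (R3), Rosa Kowalski is treated as also owning Mateo Kowalski's interest in Summit Mining NL, giving 70% + 30% = 100%.
By parent–child attribution (R3), Rosa Kowalski is treated as owning Mateo Kowalski's 25% interest in Quarry Logistics SA.
By parent–child attribution (R3), Rosa Kowalski is treated as owning Mateo Kowalski's 25% interest in Northgate Ventures LLC.
Chain via Summit Mining NL → Ridgefield Pharma AG (R1): 100% × 85% × 29% = 24.65% of Northgate Ventures LLC.
Chain via Quarry Logistics SA → Beacon Textiles S.p.A. (R1): 25% × 19% × 41% = 1.9475% of Northgate Ventures LLC.
Direct interest in Northgate Ventures LLC: 25%.
Aggregating (R2): 24.65% + 1.9475% + 25% = 51.5975%.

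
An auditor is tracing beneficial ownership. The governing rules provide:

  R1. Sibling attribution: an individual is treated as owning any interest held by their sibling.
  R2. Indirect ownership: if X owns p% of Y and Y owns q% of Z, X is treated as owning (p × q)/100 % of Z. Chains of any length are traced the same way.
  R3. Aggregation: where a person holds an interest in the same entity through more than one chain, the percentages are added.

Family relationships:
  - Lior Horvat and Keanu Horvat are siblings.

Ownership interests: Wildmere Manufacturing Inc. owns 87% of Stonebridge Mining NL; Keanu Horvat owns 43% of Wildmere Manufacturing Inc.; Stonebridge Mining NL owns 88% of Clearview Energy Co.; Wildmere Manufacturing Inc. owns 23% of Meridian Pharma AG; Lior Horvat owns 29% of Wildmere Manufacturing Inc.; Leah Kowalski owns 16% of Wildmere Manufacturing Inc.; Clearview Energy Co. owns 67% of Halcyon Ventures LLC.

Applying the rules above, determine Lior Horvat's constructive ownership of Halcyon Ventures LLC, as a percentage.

36.932544%

By sibling attribution (R1), Lior Horvat is treated as also owning Keanu Horvat's interest in Wildmere Manufacturing Inc, giving 29% + 43% = 72%.
Chain via Wildmere Manufacturing Inc. → Stonebridge Mining NL → Clearview Energy Co. (R2): 72% × 87% × 88% × 67% = 36.932544% of Halcyon Ventures LLC.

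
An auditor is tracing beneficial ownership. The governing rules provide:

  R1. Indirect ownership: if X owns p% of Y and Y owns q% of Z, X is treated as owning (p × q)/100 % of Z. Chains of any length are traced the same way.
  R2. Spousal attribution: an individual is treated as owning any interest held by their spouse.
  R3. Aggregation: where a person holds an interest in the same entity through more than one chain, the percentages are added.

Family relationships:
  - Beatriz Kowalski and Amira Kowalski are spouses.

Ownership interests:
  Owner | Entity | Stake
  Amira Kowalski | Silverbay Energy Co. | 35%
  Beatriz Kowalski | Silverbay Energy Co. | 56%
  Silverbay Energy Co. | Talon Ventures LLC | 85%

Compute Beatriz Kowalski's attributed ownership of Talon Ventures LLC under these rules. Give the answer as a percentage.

By spousal attribution (R2), Beatriz Kowalski is treated as also owning Amira Kowalski's interest in Silverbay Energy Co, giving 56% + 35% = 91%.
Chain via Silverbay Energy Co. (R1): 91% × 85% = 77.35% of Talon Ventures LLC.

77.35%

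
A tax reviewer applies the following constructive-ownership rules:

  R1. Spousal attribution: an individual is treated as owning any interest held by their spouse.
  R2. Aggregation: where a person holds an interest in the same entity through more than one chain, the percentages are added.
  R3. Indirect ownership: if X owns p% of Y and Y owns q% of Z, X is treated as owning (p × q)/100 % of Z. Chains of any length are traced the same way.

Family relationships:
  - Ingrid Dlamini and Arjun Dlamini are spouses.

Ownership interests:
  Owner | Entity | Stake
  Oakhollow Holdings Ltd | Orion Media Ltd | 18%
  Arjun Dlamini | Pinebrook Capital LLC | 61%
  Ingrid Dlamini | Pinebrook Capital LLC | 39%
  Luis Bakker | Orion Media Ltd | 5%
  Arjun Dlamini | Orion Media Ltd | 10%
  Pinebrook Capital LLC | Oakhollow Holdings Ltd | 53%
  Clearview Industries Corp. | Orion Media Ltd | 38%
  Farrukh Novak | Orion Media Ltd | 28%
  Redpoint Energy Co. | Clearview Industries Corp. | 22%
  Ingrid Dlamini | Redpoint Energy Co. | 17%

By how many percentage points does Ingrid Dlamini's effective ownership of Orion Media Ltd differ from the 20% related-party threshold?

0.9612

By spousal attribution (R1), Ingrid Dlamini is treated as also owning Arjun Dlamini's interest in Pinebrook Capital LLC, giving 39% + 61% = 100%.
By spousal attribution (R1), Ingrid Dlamini is treated as owning Arjun Dlamini's 10% interest in Orion Media Ltd.
Chain via Redpoint Energy Co. → Clearview Industries Corp. (R3): 17% × 22% × 38% = 1.4212% of Orion Media Ltd.
Chain via Pinebrook Capital LLC → Oakhollow Holdings Ltd (R3): 100% × 53% × 18% = 9.54% of Orion Media Ltd.
Direct interest in Orion Media Ltd: 10%.
Aggregating (R2): 1.4212% + 9.54% + 10% = 20.9612%.
20.9612% exceeds the 20% threshold by 0.9612 percentage points.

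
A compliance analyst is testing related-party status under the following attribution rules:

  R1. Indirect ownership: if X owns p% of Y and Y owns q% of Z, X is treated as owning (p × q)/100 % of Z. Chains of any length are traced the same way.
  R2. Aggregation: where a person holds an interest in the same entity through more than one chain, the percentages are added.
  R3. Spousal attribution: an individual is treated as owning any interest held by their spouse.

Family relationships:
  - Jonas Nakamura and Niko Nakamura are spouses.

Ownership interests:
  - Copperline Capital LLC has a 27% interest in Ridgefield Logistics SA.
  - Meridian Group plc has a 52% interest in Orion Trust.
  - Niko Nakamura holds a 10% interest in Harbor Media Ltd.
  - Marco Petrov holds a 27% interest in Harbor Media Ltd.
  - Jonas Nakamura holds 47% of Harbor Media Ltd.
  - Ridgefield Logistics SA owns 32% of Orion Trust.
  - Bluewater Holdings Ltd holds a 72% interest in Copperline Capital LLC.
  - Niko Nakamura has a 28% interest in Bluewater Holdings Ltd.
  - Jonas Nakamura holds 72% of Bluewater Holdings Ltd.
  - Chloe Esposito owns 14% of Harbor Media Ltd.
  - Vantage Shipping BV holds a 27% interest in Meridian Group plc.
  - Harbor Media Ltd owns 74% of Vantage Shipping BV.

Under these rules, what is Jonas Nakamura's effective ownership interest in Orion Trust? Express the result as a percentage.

12.142872%

By spousal attribution (R3), Jonas Nakamura is treated as also owning Niko Nakamura's interest in Harbor Media Ltd, giving 47% + 10% = 57%.
By spousal attribution (R3), Jonas Nakamura is treated as also owning Niko Nakamura's interest in Bluewater Holdings Ltd, giving 72% + 28% = 100%.
Chain via Harbor Media Ltd → Vantage Shipping BV → Meridian Group plc (R1): 57% × 74% × 27% × 52% = 5.922072% of Orion Trust.
Chain via Bluewater Holdings Ltd → Copperline Capital LLC → Ridgefield Logistics SA (R1): 100% × 72% × 27% × 32% = 6.2208% of Orion Trust.
Aggregating (R2): 5.922072% + 6.2208% = 12.142872%.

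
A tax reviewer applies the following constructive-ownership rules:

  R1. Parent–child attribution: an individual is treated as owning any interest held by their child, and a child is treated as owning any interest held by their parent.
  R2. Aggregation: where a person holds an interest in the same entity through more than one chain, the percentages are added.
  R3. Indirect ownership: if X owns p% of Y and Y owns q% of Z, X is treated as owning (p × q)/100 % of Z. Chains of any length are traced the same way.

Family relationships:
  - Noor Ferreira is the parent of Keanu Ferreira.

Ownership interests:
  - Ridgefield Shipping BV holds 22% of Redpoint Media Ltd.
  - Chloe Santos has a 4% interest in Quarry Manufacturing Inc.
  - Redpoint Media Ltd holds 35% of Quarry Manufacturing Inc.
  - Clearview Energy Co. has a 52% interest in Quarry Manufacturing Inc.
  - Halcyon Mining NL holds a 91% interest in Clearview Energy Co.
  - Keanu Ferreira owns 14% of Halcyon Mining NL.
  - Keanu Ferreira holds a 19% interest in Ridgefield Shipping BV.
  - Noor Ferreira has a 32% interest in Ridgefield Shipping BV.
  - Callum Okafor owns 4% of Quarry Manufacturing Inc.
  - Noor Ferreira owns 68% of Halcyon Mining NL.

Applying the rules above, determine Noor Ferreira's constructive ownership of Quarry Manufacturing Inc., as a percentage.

By parent–child attribution (R1), Noor Ferreira is treated as also owning Keanu Ferreira's interest in Ridgefield Shipping BV, giving 32% + 19% = 51%.
By parent–child attribution (R1), Noor Ferreira is treated as also owning Keanu Ferreira's interest in Halcyon Mining NL, giving 68% + 14% = 82%.
Chain via Ridgefield Shipping BV → Redpoint Media Ltd (R3): 51% × 22% × 35% = 3.927% of Quarry Manufacturing Inc.
Chain via Halcyon Mining NL → Clearview Energy Co. (R3): 82% × 91% × 52% = 38.8024% of Quarry Manufacturing Inc.
Aggregating (R2): 3.927% + 38.8024% = 42.7294%.

42.7294%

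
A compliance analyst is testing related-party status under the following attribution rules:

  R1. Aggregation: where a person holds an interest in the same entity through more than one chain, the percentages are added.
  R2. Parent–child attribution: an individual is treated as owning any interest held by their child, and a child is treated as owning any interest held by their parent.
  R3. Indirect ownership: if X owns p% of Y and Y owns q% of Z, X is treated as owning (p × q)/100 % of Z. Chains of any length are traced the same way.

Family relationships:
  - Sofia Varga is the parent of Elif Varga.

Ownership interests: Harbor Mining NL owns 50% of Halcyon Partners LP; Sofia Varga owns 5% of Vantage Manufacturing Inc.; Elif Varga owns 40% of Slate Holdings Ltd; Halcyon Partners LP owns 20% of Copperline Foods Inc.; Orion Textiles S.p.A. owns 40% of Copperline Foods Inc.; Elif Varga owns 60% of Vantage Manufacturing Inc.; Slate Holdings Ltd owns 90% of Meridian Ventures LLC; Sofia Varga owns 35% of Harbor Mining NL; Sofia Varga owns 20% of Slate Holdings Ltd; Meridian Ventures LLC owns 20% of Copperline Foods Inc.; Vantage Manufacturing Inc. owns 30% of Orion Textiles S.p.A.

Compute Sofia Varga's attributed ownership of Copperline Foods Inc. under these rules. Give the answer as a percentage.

22.1%

By parent–child attribution (R2), Sofia Varga is treated as also owning Elif Varga's interest in Vantage Manufacturing Inc, giving 5% + 60% = 65%.
By parent–child attribution (R2), Sofia Varga is treated as also owning Elif Varga's interest in Slate Holdings Ltd, giving 20% + 40% = 60%.
Chain via Harbor Mining NL → Halcyon Partners LP (R3): 35% × 50% × 20% = 3.5% of Copperline Foods Inc.
Chain via Vantage Manufacturing Inc. → Orion Textiles S.p.A. (R3): 65% × 30% × 40% = 7.8% of Copperline Foods Inc.
Chain via Slate Holdings Ltd → Meridian Ventures LLC (R3): 60% × 90% × 20% = 10.8% of Copperline Foods Inc.
Aggregating (R1): 3.5% + 7.8% + 10.8% = 22.1%.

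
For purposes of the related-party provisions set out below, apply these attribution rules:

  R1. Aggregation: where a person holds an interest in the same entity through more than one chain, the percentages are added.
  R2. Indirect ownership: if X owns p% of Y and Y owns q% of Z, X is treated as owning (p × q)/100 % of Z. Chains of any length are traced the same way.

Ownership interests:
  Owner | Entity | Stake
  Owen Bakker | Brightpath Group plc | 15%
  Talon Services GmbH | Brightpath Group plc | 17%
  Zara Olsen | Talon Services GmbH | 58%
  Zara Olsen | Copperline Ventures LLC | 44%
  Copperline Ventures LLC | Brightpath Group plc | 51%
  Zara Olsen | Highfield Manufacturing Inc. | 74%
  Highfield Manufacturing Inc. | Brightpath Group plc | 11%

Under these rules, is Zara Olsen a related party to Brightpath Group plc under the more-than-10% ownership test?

Yes

Chain via Talon Services GmbH (R2): 58% × 17% = 9.86% of Brightpath Group plc.
Chain via Copperline Ventures LLC (R2): 44% × 51% = 22.44% of Brightpath Group plc.
Chain via Highfield Manufacturing Inc. (R2): 74% × 11% = 8.14% of Brightpath Group plc.
Aggregating (R1): 9.86% + 22.44% + 8.14% = 40.44%.
40.44% exceeds the 10% threshold, so Zara is a related party to Brightpath Group plc.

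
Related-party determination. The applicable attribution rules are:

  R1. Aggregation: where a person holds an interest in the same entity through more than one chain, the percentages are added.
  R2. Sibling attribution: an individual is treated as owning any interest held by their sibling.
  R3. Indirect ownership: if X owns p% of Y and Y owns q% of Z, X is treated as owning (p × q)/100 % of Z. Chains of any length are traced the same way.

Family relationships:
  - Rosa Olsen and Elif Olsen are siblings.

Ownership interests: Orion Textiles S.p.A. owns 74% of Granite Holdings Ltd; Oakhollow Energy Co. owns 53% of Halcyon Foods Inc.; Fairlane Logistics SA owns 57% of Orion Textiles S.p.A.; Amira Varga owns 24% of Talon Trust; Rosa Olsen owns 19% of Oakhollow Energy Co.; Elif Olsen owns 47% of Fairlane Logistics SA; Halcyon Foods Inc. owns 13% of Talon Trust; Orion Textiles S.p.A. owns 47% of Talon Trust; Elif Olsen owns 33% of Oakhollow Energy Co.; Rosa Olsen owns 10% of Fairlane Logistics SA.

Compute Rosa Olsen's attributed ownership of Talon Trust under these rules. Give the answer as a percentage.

18.8531%

By sibling attribution (R2), Rosa Olsen is treated as also owning Elif Olsen's interest in Oakhollow Energy Co, giving 19% + 33% = 52%.
By sibling attribution (R2), Rosa Olsen is treated as also owning Elif Olsen's interest in Fairlane Logistics SA, giving 10% + 47% = 57%.
Chain via Oakhollow Energy Co. → Halcyon Foods Inc. (R3): 52% × 53% × 13% = 3.5828% of Talon Trust.
Chain via Fairlane Logistics SA → Orion Textiles S.p.A. (R3): 57% × 57% × 47% = 15.2703% of Talon Trust.
Aggregating (R1): 3.5828% + 15.2703% = 18.8531%.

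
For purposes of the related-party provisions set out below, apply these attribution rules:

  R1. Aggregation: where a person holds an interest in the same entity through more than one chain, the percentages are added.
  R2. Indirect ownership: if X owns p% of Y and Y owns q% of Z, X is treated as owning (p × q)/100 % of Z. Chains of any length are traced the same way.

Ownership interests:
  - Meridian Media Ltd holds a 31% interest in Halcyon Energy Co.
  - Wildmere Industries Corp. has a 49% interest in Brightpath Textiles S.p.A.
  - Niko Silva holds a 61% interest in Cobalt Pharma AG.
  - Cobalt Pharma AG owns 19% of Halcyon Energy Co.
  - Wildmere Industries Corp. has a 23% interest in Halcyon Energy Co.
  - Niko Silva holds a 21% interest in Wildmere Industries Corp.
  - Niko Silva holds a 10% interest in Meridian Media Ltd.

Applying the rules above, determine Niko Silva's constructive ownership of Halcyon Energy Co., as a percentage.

Chain via Cobalt Pharma AG (R2): 61% × 19% = 11.59% of Halcyon Energy Co.
Chain via Wildmere Industries Corp. (R2): 21% × 23% = 4.83% of Halcyon Energy Co.
Chain via Meridian Media Ltd (R2): 10% × 31% = 3.1% of Halcyon Energy Co.
Aggregating (R1): 11.59% + 4.83% + 3.1% = 19.52%.

19.52%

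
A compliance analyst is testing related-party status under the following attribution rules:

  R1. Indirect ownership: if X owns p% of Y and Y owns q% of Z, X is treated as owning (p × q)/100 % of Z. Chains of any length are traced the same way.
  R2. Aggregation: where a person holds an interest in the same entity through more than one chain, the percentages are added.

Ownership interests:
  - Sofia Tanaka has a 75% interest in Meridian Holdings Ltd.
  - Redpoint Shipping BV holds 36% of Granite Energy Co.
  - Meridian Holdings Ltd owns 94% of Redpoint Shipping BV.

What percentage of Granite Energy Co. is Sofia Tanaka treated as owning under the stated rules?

Chain via Meridian Holdings Ltd → Redpoint Shipping BV (R1): 75% × 94% × 36% = 25.38% of Granite Energy Co.

25.38%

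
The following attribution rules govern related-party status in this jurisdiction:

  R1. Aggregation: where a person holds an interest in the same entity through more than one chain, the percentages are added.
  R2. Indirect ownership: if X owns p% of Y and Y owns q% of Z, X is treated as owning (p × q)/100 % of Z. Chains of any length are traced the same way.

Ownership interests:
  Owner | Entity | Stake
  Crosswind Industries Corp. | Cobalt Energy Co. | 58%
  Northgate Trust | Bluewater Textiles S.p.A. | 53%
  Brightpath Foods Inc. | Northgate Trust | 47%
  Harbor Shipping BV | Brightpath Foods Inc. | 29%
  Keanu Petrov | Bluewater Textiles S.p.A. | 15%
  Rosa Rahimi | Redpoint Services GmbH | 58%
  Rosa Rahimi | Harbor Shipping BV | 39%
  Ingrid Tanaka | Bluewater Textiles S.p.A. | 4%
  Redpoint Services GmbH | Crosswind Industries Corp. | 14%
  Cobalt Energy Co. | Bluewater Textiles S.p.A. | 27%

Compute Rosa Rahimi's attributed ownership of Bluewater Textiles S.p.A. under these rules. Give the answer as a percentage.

Chain via Harbor Shipping BV → Brightpath Foods Inc. → Northgate Trust (R2): 39% × 29% × 47% × 53% = 2.817321% of Bluewater Textiles S.p.A.
Chain via Redpoint Services GmbH → Crosswind Industries Corp. → Cobalt Energy Co. (R2): 58% × 14% × 58% × 27% = 1.271592% of Bluewater Textiles S.p.A.
Aggregating (R1): 2.817321% + 1.271592% = 4.088913%.

4.088913%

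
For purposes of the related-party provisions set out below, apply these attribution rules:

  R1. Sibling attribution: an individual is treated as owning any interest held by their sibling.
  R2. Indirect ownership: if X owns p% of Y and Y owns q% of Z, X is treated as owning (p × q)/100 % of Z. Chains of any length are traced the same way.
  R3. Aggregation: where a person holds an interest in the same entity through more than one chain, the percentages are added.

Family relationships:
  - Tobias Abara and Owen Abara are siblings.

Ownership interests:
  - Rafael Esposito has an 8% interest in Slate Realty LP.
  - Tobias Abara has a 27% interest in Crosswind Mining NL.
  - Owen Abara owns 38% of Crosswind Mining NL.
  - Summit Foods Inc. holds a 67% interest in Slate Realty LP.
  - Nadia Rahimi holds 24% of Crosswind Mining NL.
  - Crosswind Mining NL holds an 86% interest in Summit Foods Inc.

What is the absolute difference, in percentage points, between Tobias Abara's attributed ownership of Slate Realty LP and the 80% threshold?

42.547

By sibling attribution (R1), Tobias Abara is treated as also owning Owen Abara's interest in Crosswind Mining NL, giving 27% + 38% = 65%.
Chain via Crosswind Mining NL → Summit Foods Inc. (R2): 65% × 86% × 67% = 37.453% of Slate Realty LP.
37.453% falls short of the 80% threshold by 42.547 percentage points.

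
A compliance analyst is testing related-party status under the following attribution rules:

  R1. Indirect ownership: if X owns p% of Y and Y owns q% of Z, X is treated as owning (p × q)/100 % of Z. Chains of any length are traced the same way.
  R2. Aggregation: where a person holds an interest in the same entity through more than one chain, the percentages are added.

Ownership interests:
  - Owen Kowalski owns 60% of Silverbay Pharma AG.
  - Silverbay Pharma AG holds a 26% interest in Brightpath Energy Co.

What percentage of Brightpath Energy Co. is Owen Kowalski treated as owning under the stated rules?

Chain via Silverbay Pharma AG (R1): 60% × 26% = 15.6% of Brightpath Energy Co.

15.6%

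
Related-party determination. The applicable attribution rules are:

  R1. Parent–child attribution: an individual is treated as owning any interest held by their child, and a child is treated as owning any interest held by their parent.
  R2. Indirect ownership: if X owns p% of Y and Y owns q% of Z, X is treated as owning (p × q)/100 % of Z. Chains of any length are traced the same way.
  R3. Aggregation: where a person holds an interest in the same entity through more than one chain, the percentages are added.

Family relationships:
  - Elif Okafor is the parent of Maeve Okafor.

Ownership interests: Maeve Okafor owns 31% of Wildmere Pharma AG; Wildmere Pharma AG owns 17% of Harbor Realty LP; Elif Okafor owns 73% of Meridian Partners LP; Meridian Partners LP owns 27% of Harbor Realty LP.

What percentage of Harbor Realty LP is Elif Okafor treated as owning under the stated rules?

24.98%

By parent–child attribution (R1), Elif Okafor is treated as owning Maeve Okafor's 31% interest in Wildmere Pharma AG.
Chain via Meridian Partners LP (R2): 73% × 27% = 19.71% of Harbor Realty LP.
Chain via Wildmere Pharma AG (R2): 31% × 17% = 5.27% of Harbor Realty LP.
Aggregating (R3): 19.71% + 5.27% = 24.98%.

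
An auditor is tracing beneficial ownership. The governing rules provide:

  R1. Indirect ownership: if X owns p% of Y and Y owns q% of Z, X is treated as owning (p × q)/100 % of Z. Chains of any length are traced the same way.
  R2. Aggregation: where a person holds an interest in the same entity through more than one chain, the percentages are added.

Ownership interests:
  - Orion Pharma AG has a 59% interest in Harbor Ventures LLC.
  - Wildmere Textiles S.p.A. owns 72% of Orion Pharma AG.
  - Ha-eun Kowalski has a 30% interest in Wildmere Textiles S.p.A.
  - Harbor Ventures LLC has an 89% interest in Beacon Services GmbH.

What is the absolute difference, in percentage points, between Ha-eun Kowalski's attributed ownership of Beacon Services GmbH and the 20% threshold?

8.65784

Chain via Wildmere Textiles S.p.A. → Orion Pharma AG → Harbor Ventures LLC (R1): 30% × 72% × 59% × 89% = 11.34216% of Beacon Services GmbH.
11.34216% falls short of the 20% threshold by 8.65784 percentage points.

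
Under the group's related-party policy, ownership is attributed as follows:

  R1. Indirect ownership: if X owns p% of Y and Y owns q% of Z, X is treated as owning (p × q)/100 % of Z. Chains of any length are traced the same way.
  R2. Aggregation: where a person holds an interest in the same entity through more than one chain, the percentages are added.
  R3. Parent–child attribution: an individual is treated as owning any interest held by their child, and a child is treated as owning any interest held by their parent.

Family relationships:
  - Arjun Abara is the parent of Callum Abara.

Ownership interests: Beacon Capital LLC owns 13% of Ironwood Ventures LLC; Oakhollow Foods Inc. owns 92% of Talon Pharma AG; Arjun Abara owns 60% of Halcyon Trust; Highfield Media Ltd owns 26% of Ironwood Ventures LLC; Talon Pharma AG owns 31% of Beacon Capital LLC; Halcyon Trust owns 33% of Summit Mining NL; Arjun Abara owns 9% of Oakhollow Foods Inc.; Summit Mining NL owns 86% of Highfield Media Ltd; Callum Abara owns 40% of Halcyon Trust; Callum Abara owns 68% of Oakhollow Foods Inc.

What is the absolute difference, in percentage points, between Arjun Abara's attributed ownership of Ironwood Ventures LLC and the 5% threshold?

By parent–child attribution (R3), Arjun Abara is treated as also owning Callum Abara's interest in Oakhollow Foods Inc, giving 9% + 68% = 77%.
By parent–child attribution (R3), Arjun Abara is treated as also owning Callum Abara's interest in Halcyon Trust, giving 60% + 40% = 100%.
Chain via Oakhollow Foods Inc. → Talon Pharma AG → Beacon Capital LLC (R1): 77% × 92% × 31% × 13% = 2.854852% of Ironwood Ventures LLC.
Chain via Halcyon Trust → Summit Mining NL → Highfield Media Ltd (R1): 100% × 33% × 86% × 26% = 7.3788% of Ironwood Ventures LLC.
Aggregating (R2): 2.854852% + 7.3788% = 10.233652%.
10.233652% exceeds the 5% threshold by 5.233652 percentage points.

5.233652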